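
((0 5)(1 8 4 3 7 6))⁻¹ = (0 5)(1 6 7 3 4 8)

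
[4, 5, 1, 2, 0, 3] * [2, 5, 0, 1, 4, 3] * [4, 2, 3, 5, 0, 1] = [0, 5, 1, 4, 3, 2]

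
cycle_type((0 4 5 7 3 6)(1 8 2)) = 3.6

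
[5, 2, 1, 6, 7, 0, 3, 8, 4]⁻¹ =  [5, 2, 1, 6, 8, 0, 3, 4, 7]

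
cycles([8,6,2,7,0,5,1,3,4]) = (0 8 4)(1 6)(3 7)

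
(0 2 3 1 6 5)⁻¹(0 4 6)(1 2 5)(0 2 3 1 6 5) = (0 6 3)(2 4 5)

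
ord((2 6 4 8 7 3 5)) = 7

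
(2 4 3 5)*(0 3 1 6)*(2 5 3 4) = (0 4 1 6) 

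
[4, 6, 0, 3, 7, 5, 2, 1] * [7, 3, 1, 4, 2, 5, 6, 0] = [2, 6, 7, 4, 0, 5, 1, 3]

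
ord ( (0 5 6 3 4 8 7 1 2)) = 9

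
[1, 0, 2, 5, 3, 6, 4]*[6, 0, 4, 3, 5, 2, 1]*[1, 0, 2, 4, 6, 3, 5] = [1, 5, 6, 2, 4, 0, 3]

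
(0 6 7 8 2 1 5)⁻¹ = (0 5 1 2 8 7 6)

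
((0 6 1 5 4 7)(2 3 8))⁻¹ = (0 7 4 5 1 6)(2 8 3)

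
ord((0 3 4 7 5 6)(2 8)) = 6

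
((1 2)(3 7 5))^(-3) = (1 2)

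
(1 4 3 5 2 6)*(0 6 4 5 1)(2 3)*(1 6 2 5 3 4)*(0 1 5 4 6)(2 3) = (0 3)(1 2 5 6)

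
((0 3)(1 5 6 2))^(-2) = (1 6)(2 5)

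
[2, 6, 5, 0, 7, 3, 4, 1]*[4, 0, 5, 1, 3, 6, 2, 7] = [5, 2, 6, 4, 7, 1, 3, 0]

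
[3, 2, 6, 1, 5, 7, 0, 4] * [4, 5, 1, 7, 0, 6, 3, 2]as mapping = [0→7, 1→1, 2→3, 3→5, 4→6, 5→2, 6→4, 7→0]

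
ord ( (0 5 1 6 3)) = 5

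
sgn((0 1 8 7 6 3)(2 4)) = 1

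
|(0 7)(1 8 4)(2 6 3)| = 6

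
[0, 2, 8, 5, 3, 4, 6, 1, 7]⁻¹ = [0, 7, 1, 4, 5, 3, 6, 8, 2]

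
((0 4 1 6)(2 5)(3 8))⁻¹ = (0 6 1 4)(2 5)(3 8)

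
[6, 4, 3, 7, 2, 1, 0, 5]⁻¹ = [6, 5, 4, 2, 1, 7, 0, 3]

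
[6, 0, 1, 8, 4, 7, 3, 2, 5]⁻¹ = [1, 2, 7, 6, 4, 8, 0, 5, 3]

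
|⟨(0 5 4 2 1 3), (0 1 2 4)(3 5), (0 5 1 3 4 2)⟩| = 720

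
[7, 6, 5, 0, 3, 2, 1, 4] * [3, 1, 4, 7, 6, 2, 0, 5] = [5, 0, 2, 3, 7, 4, 1, 6]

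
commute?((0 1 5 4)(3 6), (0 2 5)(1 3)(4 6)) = no:(0 1 5 4)(3 6) * (0 2 5)(1 3)(4 6) = (0 3 4 2 5 6 1), (0 2 5)(1 3)(4 6) * (0 1 5 4)(3 6) = (0 2 4 3 5 1 6)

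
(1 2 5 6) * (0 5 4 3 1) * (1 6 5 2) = (0 2 4 3 6) 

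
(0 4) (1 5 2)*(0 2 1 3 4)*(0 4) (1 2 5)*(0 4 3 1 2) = (0 3 4 5) (1 2) 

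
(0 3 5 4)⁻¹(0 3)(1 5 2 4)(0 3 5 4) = (0 1 4 2)(3 5)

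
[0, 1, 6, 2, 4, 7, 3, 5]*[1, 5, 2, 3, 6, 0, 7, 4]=[1, 5, 7, 2, 6, 4, 3, 0]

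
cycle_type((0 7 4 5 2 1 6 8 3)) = 9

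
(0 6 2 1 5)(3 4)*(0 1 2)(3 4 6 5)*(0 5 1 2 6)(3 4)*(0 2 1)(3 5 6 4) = (1 3 2 4 5)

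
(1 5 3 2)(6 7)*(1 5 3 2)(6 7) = (1 3)(2 5)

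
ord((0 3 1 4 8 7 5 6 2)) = 9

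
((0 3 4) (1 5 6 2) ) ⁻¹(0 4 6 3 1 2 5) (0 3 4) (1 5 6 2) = (0 2 4 5 1 6 3) 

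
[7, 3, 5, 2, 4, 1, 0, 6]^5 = [6, 3, 5, 2, 4, 1, 7, 0]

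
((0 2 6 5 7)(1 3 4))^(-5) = (1 3 4)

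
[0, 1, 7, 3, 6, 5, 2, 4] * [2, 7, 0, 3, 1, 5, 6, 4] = [2, 7, 4, 3, 6, 5, 0, 1]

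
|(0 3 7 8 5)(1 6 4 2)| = 20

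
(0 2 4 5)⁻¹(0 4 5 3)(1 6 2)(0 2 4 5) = (0 3 2 5)(1 6 4)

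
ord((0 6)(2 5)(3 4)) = 2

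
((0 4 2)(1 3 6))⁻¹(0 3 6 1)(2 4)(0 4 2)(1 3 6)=(0 2)(1 3 4 6)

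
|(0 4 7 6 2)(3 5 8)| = 15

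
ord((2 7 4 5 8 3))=6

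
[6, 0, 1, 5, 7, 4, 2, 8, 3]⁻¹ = [1, 2, 6, 8, 5, 3, 0, 4, 7]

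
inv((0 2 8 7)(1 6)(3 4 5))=(0 7 8 2)(1 6)(3 5 4)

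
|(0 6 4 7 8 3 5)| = 7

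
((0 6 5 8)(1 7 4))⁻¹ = (0 8 5 6)(1 4 7)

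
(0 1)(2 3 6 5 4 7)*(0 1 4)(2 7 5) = (0 4 5)(2 3 6)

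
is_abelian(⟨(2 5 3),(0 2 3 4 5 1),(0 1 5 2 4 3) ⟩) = no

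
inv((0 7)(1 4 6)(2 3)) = (0 7)(1 6 4)(2 3)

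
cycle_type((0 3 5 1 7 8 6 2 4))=9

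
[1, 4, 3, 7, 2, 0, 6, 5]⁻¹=[5, 0, 4, 2, 1, 7, 6, 3]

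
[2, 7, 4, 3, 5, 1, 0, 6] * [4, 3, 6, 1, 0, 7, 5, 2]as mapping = [0→6, 1→2, 2→0, 3→1, 4→7, 5→3, 6→4, 7→5]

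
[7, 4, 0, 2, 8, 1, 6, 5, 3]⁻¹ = [2, 5, 3, 8, 1, 7, 6, 0, 4]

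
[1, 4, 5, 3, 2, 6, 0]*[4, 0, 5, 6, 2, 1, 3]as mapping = [0→0, 1→2, 2→1, 3→6, 4→5, 5→3, 6→4]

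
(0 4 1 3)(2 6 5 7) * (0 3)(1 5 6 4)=(0 1)(2 4 5 7)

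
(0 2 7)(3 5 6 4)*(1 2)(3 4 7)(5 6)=(0 1 2 3 6 7)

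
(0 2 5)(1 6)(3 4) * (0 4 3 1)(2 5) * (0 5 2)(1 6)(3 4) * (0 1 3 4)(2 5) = (0 5 4 6 2 1 3)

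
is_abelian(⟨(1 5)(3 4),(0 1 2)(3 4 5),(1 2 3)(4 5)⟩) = no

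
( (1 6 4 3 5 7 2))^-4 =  (1 3 2 4 7 6 5)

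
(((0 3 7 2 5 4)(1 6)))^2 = (0 7 5)(2 4 3)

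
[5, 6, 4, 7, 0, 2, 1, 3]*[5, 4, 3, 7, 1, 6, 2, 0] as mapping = [0→6, 1→2, 2→1, 3→0, 4→5, 5→3, 6→4, 7→7] 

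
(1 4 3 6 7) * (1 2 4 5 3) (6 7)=(1 5 3 7 2 4) 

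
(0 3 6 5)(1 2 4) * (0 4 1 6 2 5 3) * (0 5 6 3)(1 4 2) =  (0 5 2 4 3 1 6)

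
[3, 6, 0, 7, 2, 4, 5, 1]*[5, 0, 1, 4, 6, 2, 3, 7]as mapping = [0→4, 1→3, 2→5, 3→7, 4→1, 5→6, 6→2, 7→0]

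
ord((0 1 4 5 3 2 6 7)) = 8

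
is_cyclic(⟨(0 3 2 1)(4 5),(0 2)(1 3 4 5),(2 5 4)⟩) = no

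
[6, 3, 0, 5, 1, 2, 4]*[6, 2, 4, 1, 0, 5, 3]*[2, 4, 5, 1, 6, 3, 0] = [1, 4, 0, 3, 5, 6, 2]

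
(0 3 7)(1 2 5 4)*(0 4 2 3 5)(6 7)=(0 5 2)(1 3 6 7 4)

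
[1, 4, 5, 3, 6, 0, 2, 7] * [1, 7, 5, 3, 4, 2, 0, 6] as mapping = [0→7, 1→4, 2→2, 3→3, 4→0, 5→1, 6→5, 7→6] 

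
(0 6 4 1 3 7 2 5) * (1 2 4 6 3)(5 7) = (0 3 5)(2 7 4)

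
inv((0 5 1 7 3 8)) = (0 8 3 7 1 5)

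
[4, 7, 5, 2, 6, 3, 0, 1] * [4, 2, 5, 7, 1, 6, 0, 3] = [1, 3, 6, 5, 0, 7, 4, 2]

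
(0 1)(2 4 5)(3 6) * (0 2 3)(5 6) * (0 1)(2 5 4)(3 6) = (1 5 6)(3 4)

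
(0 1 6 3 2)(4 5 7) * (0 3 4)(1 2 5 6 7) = (0 2 3 5 1 7)(4 6)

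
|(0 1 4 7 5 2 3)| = 7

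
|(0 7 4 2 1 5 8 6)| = 8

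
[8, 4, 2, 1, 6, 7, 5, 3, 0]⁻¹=[8, 3, 2, 7, 1, 6, 4, 5, 0]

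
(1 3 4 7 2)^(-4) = (1 3 4 7 2)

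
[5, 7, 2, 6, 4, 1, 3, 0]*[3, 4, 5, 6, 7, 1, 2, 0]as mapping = [0→1, 1→0, 2→5, 3→2, 4→7, 5→4, 6→6, 7→3]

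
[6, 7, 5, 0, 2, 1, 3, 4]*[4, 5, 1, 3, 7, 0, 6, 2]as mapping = [0→6, 1→2, 2→0, 3→4, 4→1, 5→5, 6→3, 7→7]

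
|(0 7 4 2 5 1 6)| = 7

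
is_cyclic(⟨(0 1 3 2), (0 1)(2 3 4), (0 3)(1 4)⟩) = no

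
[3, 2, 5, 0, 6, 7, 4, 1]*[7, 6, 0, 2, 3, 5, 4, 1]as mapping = [0→2, 1→0, 2→5, 3→7, 4→4, 5→1, 6→3, 7→6]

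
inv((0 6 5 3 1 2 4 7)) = (0 7 4 2 1 3 5 6)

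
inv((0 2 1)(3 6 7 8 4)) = (0 1 2)(3 4 8 7 6)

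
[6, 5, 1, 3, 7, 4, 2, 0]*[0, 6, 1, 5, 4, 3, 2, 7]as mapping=[0→2, 1→3, 2→6, 3→5, 4→7, 5→4, 6→1, 7→0]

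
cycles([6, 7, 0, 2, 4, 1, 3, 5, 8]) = (0 6 3 2)(1 7 5)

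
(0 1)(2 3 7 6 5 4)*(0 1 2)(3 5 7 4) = (0 2 5 3 4)(6 7)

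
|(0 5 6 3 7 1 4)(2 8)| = 14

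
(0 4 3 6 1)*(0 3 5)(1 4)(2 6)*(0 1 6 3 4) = (0 6)(1 4 5)(2 3)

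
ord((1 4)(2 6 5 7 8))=10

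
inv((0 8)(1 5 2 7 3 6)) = (0 8)(1 6 3 7 2 5)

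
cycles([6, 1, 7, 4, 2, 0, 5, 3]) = (0 6 5)(2 7 3 4)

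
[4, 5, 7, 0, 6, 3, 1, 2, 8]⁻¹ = [3, 6, 7, 5, 0, 1, 4, 2, 8]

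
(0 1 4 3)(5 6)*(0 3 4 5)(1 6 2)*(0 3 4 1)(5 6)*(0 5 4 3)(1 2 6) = (0 4 2 5 6)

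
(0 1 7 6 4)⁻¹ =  (0 4 6 7 1)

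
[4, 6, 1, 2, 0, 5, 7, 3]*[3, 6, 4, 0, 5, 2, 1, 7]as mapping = [0→5, 1→1, 2→6, 3→4, 4→3, 5→2, 6→7, 7→0]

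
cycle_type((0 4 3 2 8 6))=6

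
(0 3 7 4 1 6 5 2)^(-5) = (0 4 5 3 1 2 7 6)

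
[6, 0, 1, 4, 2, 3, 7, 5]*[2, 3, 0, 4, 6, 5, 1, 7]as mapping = [0→1, 1→2, 2→3, 3→6, 4→0, 5→4, 6→7, 7→5]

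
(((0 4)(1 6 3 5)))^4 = ()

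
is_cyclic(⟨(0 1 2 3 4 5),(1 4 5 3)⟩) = no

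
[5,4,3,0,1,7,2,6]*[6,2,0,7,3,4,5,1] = [4,3,7,6,2,1,0,5]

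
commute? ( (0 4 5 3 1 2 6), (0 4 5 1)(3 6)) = no: (0 4 5 3 1 2 6) * (0 4 5 1)(3 6) = (0 5 6 4 1 2 3), (0 4 5 1)(3 6) * (0 4 5 3 1 2 6) = (0 5 2 6 1 4 3)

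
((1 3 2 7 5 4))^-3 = (1 7)(2 4)(3 5)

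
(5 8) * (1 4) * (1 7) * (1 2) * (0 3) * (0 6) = (0 3 6)(1 4 7 2)(5 8)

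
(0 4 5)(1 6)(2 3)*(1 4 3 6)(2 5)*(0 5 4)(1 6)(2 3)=(0 2 1 6)(3 4)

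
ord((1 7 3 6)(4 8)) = 4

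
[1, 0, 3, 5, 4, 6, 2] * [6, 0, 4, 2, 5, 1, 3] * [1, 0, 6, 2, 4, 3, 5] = [1, 5, 6, 0, 3, 2, 4]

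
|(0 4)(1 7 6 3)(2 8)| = 4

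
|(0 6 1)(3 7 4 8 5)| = 15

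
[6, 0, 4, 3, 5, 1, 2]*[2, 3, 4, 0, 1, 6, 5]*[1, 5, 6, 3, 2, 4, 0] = [4, 6, 5, 1, 0, 3, 2]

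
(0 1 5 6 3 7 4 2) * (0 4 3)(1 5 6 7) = (0 5 7 3 1 6)(2 4)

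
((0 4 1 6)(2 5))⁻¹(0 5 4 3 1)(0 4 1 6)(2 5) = (1 3 6 4 2)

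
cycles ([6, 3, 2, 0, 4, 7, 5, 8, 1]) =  (0 6 5 7 8 1 3)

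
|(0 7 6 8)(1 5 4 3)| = 4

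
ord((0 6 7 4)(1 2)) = 4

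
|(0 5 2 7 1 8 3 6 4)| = 9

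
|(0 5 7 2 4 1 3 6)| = 8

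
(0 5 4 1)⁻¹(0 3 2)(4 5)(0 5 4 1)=(1 4)(2 5 3)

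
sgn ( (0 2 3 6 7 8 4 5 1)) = 1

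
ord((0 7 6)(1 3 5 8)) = 12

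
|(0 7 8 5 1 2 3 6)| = 8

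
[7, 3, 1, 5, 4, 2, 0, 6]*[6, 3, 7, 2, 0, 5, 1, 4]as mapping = [0→4, 1→2, 2→3, 3→5, 4→0, 5→7, 6→6, 7→1]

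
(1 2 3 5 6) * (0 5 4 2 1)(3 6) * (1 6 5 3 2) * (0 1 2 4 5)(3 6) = (0 6 1 3 5 4 2)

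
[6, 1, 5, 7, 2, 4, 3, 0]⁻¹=[7, 1, 4, 6, 5, 2, 0, 3]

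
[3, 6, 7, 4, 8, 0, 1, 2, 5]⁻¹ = [5, 6, 7, 0, 3, 8, 1, 2, 4]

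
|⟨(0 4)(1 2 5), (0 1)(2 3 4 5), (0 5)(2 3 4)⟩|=720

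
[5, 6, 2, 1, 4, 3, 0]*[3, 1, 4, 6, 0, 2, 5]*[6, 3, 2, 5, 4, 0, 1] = [2, 0, 4, 3, 6, 1, 5]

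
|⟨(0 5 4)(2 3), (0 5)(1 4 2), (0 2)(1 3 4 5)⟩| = 720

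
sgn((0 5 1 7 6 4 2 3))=-1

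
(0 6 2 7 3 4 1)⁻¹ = (0 1 4 3 7 2 6)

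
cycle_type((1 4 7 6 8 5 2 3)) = 8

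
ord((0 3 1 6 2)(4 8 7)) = 15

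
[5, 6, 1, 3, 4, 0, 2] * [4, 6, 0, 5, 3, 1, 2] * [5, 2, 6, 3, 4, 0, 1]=[2, 6, 1, 0, 3, 4, 5]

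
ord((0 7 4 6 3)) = 5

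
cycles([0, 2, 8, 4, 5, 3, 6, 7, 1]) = (1 2 8)(3 4 5)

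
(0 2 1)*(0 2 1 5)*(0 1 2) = (0 2 5 1)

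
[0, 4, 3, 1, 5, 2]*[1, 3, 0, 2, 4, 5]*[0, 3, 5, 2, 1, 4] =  [3, 1, 5, 2, 4, 0]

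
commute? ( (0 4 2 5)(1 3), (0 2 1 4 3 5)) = no: (0 4 2 5)(1 3)*(0 2 1 4 3 5) = (0 3 4 1 5 2), (0 2 1 4 3 5)*(0 4 2 5)(1 3) = (0 5 4 1 2 3)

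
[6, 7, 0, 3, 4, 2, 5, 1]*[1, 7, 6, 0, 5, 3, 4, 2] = [4, 2, 1, 0, 5, 6, 3, 7]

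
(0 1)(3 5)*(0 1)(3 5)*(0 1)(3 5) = (0 1)(3 5)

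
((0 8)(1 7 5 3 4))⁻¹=(0 8)(1 4 3 5 7)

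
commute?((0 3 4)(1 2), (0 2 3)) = no:(0 3 4)(1 2)*(0 2 3) = (1 3 4 2), (0 2 3)*(0 3 4)(1 2) = (0 1 2 4)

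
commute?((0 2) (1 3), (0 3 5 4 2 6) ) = no:(0 2) (1 3)*(0 3 5 4 2 6) = (0 6) (1 5 4 2 3), (0 3 5 4 2 6)*(0 2) (1 3) = (0 1 3 5 4) (2 6) 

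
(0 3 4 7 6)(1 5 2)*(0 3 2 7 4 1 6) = (0 2 6 3 1 5 7)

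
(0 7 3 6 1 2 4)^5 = (0 2 6 7 4 1 3)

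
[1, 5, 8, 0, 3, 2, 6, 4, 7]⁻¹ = [3, 0, 5, 4, 7, 1, 6, 8, 2]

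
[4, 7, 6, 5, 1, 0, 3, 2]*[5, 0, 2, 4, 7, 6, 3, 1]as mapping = [0→7, 1→1, 2→3, 3→6, 4→0, 5→5, 6→4, 7→2]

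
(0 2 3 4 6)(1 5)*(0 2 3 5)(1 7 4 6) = (0 3 6 2 5 7 4 1)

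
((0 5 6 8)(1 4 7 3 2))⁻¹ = (0 8 6 5)(1 2 3 7 4)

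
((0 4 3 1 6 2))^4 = (0 6 3)(1 4 2)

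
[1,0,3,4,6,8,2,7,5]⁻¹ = [1,0,6,2,3,8,4,7,5]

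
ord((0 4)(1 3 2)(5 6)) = 6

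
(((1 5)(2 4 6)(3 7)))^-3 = (1 5)(3 7)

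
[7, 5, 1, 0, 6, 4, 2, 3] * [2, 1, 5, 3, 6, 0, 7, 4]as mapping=[0→4, 1→0, 2→1, 3→2, 4→7, 5→6, 6→5, 7→3]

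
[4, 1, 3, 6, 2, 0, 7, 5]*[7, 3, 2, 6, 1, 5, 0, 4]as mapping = [0→1, 1→3, 2→6, 3→0, 4→2, 5→7, 6→4, 7→5]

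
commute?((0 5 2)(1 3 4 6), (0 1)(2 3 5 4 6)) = no:(0 5 2)(1 3 4 6)*(0 1)(2 3 5 4 6) = (0 4 2 1 5 3 6), (0 1)(2 3 5 4 6)*(0 5 2)(1 3 4 6) = (0 3 2 4 1 5 6)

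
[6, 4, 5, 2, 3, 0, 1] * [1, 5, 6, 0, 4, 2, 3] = [3, 4, 2, 6, 0, 1, 5]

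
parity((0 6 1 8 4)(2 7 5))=even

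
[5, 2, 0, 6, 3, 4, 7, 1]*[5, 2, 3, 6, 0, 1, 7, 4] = [1, 3, 5, 7, 6, 0, 4, 2]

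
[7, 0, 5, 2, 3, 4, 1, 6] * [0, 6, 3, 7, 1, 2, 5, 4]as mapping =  [0→4, 1→0, 2→2, 3→3, 4→7, 5→1, 6→6, 7→5]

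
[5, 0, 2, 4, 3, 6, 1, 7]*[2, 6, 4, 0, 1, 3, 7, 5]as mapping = [0→3, 1→2, 2→4, 3→1, 4→0, 5→7, 6→6, 7→5]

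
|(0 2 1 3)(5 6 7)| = 12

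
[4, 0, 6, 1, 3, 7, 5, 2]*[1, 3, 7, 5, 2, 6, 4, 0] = [2, 1, 4, 3, 5, 0, 6, 7]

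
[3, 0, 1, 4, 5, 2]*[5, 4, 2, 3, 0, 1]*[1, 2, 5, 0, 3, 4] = [0, 4, 3, 1, 2, 5]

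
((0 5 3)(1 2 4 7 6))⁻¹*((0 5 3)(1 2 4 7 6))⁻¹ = (0 5 3)(1 7 2 6 4)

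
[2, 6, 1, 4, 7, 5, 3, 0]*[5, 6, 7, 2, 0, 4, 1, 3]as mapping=[0→7, 1→1, 2→6, 3→0, 4→3, 5→4, 6→2, 7→5]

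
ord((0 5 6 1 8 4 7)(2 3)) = 14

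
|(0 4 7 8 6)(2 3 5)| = 15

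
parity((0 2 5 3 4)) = even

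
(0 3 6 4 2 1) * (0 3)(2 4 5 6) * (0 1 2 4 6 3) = (0 1)(3 4 6 5)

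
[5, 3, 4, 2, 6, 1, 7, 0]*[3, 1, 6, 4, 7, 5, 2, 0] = [5, 4, 7, 6, 2, 1, 0, 3]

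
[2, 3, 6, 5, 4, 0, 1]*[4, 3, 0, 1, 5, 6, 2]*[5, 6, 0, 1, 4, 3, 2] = [5, 6, 0, 2, 3, 4, 1]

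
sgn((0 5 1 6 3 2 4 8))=-1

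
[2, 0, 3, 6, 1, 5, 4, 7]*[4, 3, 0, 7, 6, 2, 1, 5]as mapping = [0→0, 1→4, 2→7, 3→1, 4→3, 5→2, 6→6, 7→5]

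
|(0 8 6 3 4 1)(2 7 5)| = 6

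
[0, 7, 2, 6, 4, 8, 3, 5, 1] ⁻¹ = [0, 8, 2, 6, 4, 7, 3, 1, 5] 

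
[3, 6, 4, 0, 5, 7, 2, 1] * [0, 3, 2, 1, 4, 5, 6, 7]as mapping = [0→1, 1→6, 2→4, 3→0, 4→5, 5→7, 6→2, 7→3]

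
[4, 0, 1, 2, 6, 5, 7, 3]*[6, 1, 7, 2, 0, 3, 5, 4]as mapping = [0→0, 1→6, 2→1, 3→7, 4→5, 5→3, 6→4, 7→2]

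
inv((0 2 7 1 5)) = (0 5 1 7 2)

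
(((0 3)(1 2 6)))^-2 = (1 2 6)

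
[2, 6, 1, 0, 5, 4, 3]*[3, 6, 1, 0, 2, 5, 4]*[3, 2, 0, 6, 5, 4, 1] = [2, 5, 1, 6, 4, 0, 3]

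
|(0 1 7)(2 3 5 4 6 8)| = 6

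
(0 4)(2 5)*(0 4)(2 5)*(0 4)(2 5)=(0 4)(2 5)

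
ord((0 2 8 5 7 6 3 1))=8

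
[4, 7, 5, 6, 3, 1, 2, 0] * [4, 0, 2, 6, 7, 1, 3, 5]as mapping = [0→7, 1→5, 2→1, 3→3, 4→6, 5→0, 6→2, 7→4]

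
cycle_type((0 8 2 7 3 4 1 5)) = 8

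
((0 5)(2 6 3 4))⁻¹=(0 5)(2 4 3 6)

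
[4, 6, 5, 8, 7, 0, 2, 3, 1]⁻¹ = [5, 8, 6, 7, 0, 2, 1, 4, 3]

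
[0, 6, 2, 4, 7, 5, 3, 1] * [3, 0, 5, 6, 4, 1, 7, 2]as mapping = [0→3, 1→7, 2→5, 3→4, 4→2, 5→1, 6→6, 7→0]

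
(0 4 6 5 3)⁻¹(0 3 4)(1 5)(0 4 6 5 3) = (0 6 4)(1 3)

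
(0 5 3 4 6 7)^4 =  (0 6 3)(4 5 7)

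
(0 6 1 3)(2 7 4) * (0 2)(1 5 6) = (0 1 3 2 7 4)(5 6)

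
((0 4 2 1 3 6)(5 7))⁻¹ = (0 6 3 1 2 4)(5 7)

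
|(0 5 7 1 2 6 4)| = 7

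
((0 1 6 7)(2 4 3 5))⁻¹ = (0 7 6 1)(2 5 3 4)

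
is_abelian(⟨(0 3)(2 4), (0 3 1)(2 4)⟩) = no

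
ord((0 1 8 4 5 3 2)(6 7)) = 14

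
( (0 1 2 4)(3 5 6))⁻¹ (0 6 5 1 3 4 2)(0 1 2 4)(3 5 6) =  (0 4 1 3 6 2 5)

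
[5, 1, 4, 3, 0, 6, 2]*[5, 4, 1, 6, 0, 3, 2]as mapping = [0→3, 1→4, 2→0, 3→6, 4→5, 5→2, 6→1]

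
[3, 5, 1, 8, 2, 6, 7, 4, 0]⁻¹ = [8, 2, 4, 0, 7, 1, 5, 6, 3]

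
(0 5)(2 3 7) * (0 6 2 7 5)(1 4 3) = (1 4 3 5 6 2)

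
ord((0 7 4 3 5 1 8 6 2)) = 9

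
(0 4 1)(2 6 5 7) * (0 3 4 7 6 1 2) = (0 7)(1 3 4 2)(5 6)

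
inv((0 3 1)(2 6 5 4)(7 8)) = (0 1 3)(2 4 5 6)(7 8)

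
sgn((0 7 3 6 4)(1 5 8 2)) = -1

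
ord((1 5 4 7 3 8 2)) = 7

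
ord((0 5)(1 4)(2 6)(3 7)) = 2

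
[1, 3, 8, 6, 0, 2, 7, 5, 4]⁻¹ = [4, 0, 5, 1, 8, 7, 3, 6, 2]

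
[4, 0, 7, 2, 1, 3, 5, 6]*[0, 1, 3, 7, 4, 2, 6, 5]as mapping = [0→4, 1→0, 2→5, 3→3, 4→1, 5→7, 6→2, 7→6]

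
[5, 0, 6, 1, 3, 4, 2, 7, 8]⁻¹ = [1, 3, 6, 4, 5, 0, 2, 7, 8]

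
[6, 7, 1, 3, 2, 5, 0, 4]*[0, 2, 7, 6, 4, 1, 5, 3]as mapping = [0→5, 1→3, 2→2, 3→6, 4→7, 5→1, 6→0, 7→4]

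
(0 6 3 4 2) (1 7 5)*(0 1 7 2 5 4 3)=(0 6) (1 2) (4 5 7) 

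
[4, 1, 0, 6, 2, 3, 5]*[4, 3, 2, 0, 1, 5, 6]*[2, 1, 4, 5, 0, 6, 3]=[1, 5, 0, 3, 4, 2, 6]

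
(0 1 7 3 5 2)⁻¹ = (0 2 5 3 7 1)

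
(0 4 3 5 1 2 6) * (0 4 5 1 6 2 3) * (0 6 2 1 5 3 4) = (0 3 5 2 1 4 6)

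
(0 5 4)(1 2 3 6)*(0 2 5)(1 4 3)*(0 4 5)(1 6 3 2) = (0 4 1)(2 6 5)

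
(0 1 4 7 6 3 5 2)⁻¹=(0 2 5 3 6 7 4 1)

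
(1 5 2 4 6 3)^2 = (1 2 6)(3 5 4)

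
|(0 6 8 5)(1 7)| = 4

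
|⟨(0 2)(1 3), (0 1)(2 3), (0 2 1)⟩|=12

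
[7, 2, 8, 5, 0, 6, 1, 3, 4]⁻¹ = [4, 6, 1, 7, 8, 3, 5, 0, 2]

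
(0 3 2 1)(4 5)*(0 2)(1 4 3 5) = (0 5 3)(1 2 4)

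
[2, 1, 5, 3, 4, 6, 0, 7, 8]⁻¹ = [6, 1, 0, 3, 4, 2, 5, 7, 8]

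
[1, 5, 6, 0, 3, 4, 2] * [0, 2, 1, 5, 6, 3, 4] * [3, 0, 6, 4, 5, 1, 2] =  [6, 4, 5, 3, 1, 2, 0]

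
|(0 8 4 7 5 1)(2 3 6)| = 6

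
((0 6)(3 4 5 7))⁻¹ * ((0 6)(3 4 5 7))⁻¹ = (3 5)(4 7)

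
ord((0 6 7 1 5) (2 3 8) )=15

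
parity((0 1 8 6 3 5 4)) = even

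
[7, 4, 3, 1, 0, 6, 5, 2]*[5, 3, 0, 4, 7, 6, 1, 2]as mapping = [0→2, 1→7, 2→4, 3→3, 4→5, 5→1, 6→6, 7→0]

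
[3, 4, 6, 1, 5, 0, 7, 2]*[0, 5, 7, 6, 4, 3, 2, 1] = [6, 4, 2, 5, 3, 0, 1, 7]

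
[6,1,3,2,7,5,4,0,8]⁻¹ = [7,1,3,2,6,5,0,4,8]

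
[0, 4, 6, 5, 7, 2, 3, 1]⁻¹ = [0, 7, 5, 6, 1, 3, 2, 4]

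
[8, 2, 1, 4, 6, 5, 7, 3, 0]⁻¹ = [8, 2, 1, 7, 3, 5, 4, 6, 0]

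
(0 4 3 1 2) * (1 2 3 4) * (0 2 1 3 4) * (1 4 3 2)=(0 2 1 3 4)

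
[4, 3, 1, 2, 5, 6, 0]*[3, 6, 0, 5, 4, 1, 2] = [4, 5, 6, 0, 1, 2, 3]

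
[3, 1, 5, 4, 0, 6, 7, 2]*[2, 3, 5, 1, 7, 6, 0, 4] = [1, 3, 6, 7, 2, 0, 4, 5]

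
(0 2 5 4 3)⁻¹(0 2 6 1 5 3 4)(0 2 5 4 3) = (0 3 2 5 6 1 4)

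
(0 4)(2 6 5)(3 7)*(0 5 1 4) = (1 4 5 2 6)(3 7)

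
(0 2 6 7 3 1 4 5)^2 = (0 6 3 4)(1 5 2 7)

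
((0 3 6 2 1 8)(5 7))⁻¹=(0 8 1 2 6 3)(5 7)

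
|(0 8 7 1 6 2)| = 6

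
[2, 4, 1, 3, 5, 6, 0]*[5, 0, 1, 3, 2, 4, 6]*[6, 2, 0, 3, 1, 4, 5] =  [2, 0, 6, 3, 1, 5, 4]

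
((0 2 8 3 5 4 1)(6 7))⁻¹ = (0 1 4 5 3 8 2)(6 7)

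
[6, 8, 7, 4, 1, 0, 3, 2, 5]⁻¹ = [5, 4, 7, 6, 3, 8, 0, 2, 1]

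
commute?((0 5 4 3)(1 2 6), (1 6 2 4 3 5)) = no:(0 5 4 3)(1 2 6)*(1 6 2 4 3 5) = (0 1 4 5 3), (1 6 2 4 3 5)*(0 5 4 3)(1 2 6) = (0 5 2 3 4)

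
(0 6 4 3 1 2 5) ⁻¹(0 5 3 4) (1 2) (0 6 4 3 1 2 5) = (0 1 3 6) (2 5) 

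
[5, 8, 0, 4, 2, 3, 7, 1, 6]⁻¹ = [2, 7, 4, 5, 3, 0, 8, 6, 1]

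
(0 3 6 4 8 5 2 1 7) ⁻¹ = (0 7 1 2 5 8 4 6 3) 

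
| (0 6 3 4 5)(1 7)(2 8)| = 10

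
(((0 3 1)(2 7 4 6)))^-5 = (0 3 1)(2 6 4 7)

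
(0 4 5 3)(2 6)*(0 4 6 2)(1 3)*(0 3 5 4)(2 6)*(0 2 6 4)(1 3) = (0 6 1 5 3 2 4)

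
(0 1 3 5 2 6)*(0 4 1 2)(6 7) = (0 2 7 6 4 1 3 5)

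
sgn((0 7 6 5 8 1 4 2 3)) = 1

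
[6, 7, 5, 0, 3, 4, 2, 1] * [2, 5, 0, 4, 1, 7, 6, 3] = [6, 3, 7, 2, 4, 1, 0, 5]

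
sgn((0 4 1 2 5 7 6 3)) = -1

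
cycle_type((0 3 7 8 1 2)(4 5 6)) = 3.6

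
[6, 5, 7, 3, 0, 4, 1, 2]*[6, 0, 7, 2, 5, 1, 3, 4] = [3, 1, 4, 2, 6, 5, 0, 7]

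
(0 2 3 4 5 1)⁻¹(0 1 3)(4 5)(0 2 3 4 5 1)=(0 4 2)(1 5)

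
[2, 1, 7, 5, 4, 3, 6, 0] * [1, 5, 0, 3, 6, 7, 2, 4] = [0, 5, 4, 7, 6, 3, 2, 1]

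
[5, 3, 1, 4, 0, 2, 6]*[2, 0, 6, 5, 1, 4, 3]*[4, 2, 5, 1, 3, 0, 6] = [3, 0, 4, 2, 5, 6, 1]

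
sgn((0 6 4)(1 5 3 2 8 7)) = -1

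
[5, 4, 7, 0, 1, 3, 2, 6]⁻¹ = [3, 4, 6, 5, 1, 0, 7, 2]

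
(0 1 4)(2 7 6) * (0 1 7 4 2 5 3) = (0 7 6 5 3)(1 2 4)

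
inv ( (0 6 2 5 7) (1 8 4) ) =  (0 7 5 2 6) (1 4 8) 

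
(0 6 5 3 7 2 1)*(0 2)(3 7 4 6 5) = (0 5 7)(1 2)(3 4 6)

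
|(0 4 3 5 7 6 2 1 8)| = 9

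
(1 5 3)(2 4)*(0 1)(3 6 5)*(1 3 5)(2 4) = (0 3)(1 5 6)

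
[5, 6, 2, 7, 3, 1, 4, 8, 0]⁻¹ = [8, 5, 2, 4, 6, 0, 1, 3, 7]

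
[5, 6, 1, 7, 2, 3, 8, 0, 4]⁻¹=[7, 2, 4, 5, 8, 0, 1, 3, 6]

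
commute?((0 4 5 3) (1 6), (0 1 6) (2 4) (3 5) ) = no:(0 4 5 3) (1 6) * (0 1 6) (2 4) (3 5) = (0 2 4 3 1), (0 1 6) (2 4) (3 5) * (0 4 5 3) (1 6) = (0 6 4 2 5) 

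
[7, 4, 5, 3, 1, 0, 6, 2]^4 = [0, 1, 2, 3, 4, 5, 6, 7]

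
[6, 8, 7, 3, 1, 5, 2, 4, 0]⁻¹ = [8, 4, 6, 3, 7, 5, 0, 2, 1]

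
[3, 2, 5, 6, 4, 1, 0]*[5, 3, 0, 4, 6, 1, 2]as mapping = [0→4, 1→0, 2→1, 3→2, 4→6, 5→3, 6→5]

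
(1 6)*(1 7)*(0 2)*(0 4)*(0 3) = (0 2 4 3)(1 6 7)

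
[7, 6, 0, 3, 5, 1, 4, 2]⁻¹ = [2, 5, 7, 3, 6, 4, 1, 0]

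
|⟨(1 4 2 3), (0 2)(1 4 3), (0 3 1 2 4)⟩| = 120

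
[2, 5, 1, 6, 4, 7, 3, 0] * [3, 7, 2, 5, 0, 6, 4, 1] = [2, 6, 7, 4, 0, 1, 5, 3]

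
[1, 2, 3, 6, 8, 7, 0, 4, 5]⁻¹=[6, 0, 1, 2, 7, 8, 3, 5, 4]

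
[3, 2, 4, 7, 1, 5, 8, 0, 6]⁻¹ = [7, 4, 1, 0, 2, 5, 8, 3, 6]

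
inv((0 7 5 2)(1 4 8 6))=(0 2 5 7)(1 6 8 4)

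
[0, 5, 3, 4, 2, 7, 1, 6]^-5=[0, 6, 3, 4, 2, 1, 7, 5]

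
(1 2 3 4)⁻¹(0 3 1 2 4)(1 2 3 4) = (0 4 2 3 1)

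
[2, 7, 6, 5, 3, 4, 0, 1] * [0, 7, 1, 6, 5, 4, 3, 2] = [1, 2, 3, 4, 6, 5, 0, 7]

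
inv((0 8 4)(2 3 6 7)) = (0 4 8)(2 7 6 3)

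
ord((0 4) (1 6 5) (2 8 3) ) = 6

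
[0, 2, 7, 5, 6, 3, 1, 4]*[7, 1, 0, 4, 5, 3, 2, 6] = [7, 0, 6, 3, 2, 4, 1, 5]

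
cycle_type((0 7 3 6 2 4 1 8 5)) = 9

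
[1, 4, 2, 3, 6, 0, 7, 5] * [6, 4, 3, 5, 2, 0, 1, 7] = [4, 2, 3, 5, 1, 6, 7, 0]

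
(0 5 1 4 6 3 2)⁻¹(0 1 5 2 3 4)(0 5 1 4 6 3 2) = (0 2 6 5 4 1)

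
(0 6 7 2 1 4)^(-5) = (0 6 7 2 1 4)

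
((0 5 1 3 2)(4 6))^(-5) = (4 6)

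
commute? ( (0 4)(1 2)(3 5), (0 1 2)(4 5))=no: (0 4)(1 2)(3 5) * (0 1 2)(4 5)=(0 5 3 4 1), (0 1 2)(4 5) * (0 4)(1 2)(3 5)=(0 2 4 3 5)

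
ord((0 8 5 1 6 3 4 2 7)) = 9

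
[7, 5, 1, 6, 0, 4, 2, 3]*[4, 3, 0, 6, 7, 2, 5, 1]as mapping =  [0→1, 1→2, 2→3, 3→5, 4→4, 5→7, 6→0, 7→6]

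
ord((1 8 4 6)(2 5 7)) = 12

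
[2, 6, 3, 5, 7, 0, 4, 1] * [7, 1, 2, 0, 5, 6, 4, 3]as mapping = [0→2, 1→4, 2→0, 3→6, 4→3, 5→7, 6→5, 7→1]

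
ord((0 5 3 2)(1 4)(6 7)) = 4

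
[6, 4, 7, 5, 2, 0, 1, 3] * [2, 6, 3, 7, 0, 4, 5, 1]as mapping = [0→5, 1→0, 2→1, 3→4, 4→3, 5→2, 6→6, 7→7]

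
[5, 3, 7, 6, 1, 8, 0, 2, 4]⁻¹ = [6, 4, 7, 1, 8, 0, 3, 2, 5]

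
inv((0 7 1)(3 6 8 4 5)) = (0 1 7)(3 5 4 8 6)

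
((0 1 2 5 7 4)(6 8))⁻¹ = (0 4 7 5 2 1)(6 8)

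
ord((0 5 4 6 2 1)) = 6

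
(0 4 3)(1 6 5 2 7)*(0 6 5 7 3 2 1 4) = (1 5)(2 3 6 7 4)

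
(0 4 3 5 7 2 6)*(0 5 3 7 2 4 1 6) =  (0 1 6 5 2)(4 7)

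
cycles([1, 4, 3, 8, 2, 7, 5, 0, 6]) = (0 1 4 2 3 8 6 5 7)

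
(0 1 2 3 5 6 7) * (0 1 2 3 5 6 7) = (0 2 5 7 1 3 6)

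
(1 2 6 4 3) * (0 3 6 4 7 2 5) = (0 3 1 5)(2 4 6 7)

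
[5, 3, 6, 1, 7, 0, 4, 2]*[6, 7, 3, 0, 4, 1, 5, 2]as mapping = [0→1, 1→0, 2→5, 3→7, 4→2, 5→6, 6→4, 7→3]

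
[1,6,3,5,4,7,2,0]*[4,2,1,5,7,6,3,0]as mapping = [0→2,1→3,2→5,3→6,4→7,5→0,6→1,7→4]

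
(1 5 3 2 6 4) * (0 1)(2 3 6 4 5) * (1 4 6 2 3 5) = (0 4)(1 3 5 2 6)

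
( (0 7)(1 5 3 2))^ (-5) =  (0 7)(1 2 3 5)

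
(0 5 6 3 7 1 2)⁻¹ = (0 2 1 7 3 6 5)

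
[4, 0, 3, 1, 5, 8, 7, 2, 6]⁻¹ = [1, 3, 7, 2, 0, 4, 8, 6, 5]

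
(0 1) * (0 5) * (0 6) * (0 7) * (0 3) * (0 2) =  (0 1 5 6 7 3 2)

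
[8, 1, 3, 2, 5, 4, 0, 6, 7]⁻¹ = [6, 1, 3, 2, 5, 4, 7, 8, 0]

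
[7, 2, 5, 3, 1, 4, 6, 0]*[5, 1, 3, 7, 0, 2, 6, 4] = [4, 3, 2, 7, 1, 0, 6, 5]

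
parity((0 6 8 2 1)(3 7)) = odd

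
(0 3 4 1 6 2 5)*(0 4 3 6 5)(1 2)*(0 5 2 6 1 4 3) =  (0 1 2 5 3)(4 6)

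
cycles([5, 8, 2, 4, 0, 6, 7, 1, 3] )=(0 5 6 7 1 8 3 4)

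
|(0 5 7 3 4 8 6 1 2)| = 9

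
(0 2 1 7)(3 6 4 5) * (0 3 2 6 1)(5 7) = (0 6 4 7 3 1 5 2)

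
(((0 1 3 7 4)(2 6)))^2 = (0 3 4 1 7)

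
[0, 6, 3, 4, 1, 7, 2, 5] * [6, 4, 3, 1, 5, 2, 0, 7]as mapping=[0→6, 1→0, 2→1, 3→5, 4→4, 5→7, 6→3, 7→2]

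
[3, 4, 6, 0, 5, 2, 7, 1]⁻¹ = [3, 7, 5, 0, 1, 4, 2, 6]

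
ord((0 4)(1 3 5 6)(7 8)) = 4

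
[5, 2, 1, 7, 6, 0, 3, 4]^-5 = [5, 2, 1, 6, 7, 0, 4, 3]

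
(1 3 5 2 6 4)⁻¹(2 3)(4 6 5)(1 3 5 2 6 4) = (1 4 2)(5 6)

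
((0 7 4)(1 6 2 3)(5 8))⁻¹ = (0 4 7)(1 3 2 6)(5 8)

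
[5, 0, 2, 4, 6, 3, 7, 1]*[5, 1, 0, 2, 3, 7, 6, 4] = [7, 5, 0, 3, 6, 2, 4, 1]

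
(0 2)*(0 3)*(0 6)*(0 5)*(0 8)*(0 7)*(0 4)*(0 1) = (0 2 3 6 5 8 7 4 1)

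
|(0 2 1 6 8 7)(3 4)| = 6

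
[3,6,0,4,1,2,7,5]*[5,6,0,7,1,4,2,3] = [7,2,5,1,6,0,3,4]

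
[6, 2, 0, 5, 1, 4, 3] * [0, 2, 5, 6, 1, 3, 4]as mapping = [0→4, 1→5, 2→0, 3→3, 4→2, 5→1, 6→6]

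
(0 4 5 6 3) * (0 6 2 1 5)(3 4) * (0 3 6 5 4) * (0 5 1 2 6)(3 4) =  (1 3)(5 6)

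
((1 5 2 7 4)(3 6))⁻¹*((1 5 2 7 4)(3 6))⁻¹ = (1 7 5 4 2)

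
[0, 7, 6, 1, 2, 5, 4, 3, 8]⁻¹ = [0, 3, 4, 7, 6, 5, 2, 1, 8]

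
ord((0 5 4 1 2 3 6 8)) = 8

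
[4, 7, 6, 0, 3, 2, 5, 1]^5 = [3, 7, 5, 4, 0, 6, 2, 1]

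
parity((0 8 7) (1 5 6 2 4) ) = even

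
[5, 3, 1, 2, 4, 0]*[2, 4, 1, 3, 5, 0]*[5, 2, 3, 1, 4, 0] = [5, 1, 4, 2, 0, 3]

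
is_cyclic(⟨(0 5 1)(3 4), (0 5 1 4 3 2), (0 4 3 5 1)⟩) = no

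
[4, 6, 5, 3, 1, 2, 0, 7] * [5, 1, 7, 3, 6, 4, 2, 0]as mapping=[0→6, 1→2, 2→4, 3→3, 4→1, 5→7, 6→5, 7→0]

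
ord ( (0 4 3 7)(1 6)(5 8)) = 4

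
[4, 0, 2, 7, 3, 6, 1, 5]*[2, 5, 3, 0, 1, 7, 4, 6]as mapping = [0→1, 1→2, 2→3, 3→6, 4→0, 5→4, 6→5, 7→7]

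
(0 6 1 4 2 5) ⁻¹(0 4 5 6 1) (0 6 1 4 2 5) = (0 1 4 6 2) 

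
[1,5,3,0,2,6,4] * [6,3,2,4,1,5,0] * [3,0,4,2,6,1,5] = [2,1,6,5,4,3,0]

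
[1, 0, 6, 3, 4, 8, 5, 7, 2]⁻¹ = [1, 0, 8, 3, 4, 6, 2, 7, 5]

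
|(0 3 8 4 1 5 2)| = 7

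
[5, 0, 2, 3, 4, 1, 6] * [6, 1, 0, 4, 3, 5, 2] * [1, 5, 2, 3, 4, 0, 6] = [0, 6, 1, 4, 3, 5, 2]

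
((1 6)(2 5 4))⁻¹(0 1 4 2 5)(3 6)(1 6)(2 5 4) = (0 6 2 5 4)(1 3)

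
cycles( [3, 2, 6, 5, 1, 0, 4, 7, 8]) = (0 3 5)(1 2 6 4)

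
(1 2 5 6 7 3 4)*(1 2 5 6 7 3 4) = (1 5 7 4 2 6 3)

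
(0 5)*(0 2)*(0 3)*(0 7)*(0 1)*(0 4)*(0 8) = (0 5 2 3 7 1 4 8)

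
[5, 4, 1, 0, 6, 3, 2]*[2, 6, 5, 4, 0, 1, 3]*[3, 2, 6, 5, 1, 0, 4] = [2, 3, 4, 6, 5, 1, 0]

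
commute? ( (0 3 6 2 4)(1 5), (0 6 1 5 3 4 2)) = no: (0 3 6 2 4)(1 5)*(0 6 1 5 3 4 2) = (0 4 6)(1 3), (0 6 1 5 3 4 2)*(0 3 6 2 4)(1 5) = (0 2 3)(5 6)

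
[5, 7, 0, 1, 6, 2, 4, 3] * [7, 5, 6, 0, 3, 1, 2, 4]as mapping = [0→1, 1→4, 2→7, 3→5, 4→2, 5→6, 6→3, 7→0]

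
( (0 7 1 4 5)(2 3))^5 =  (2 3)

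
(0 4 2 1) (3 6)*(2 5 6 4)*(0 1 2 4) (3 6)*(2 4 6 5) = (0 6 5 3) (2 4) 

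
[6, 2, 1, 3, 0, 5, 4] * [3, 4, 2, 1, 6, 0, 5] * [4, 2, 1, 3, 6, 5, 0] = [5, 1, 6, 2, 3, 4, 0]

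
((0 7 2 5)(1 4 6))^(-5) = (0 5 2 7)(1 4 6)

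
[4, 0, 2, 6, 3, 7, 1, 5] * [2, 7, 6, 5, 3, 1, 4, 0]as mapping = [0→3, 1→2, 2→6, 3→4, 4→5, 5→0, 6→7, 7→1]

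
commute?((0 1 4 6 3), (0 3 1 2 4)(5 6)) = no:(0 1 4 6 3) * (0 3 1 2 4)(5 6) = (0 2 4 5 6 1), (0 3 1 2 4)(5 6) * (0 1 4 6 3) = (1 2 6 5 3 4)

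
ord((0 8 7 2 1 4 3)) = 7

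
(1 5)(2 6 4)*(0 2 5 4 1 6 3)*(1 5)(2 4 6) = (0 4 1 6 5 2 3)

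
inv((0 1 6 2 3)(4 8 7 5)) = (0 3 2 6 1)(4 5 7 8)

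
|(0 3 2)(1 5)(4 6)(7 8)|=6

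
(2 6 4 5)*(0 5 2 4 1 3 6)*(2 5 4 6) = (0 4 5 6 1 3 2)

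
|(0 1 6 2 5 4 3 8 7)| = 9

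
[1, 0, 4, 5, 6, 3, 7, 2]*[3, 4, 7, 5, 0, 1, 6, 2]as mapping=[0→4, 1→3, 2→0, 3→1, 4→6, 5→5, 6→2, 7→7]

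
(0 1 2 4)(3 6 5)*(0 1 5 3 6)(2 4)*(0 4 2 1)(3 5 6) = (0 6 5 3 4)(1 2)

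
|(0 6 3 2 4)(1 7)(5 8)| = 10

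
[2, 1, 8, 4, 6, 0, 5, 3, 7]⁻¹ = [5, 1, 0, 7, 3, 6, 4, 8, 2]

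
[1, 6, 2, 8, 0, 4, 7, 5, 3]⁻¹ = [4, 0, 2, 8, 5, 7, 1, 6, 3]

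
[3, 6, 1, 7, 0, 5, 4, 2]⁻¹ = [4, 2, 7, 0, 6, 5, 1, 3]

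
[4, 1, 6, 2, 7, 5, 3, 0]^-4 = [7, 1, 3, 6, 0, 5, 2, 4]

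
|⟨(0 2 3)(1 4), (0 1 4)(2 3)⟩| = 120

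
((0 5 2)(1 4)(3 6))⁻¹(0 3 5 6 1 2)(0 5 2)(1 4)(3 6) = (0 5 6 2 3 4)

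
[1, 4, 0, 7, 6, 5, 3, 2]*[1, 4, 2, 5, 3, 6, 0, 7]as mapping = [0→4, 1→3, 2→1, 3→7, 4→0, 5→6, 6→5, 7→2]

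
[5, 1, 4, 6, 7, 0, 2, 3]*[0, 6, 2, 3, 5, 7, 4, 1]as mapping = [0→7, 1→6, 2→5, 3→4, 4→1, 5→0, 6→2, 7→3]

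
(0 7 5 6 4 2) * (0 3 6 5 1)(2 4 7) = (0 2 3 6 7 1)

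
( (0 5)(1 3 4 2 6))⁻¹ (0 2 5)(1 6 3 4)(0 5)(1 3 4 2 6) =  (0 5 6)(1 4 2 3)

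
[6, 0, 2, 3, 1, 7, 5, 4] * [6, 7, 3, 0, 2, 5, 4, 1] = [4, 6, 3, 0, 7, 1, 5, 2]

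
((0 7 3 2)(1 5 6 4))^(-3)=(0 7 3 2)(1 5 6 4)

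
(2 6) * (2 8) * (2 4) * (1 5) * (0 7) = (0 7)(1 5)(2 6 8 4)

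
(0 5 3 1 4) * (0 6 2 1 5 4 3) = (0 4 6 2 1 3 5)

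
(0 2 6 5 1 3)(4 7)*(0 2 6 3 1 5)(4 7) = (0 6)(2 3)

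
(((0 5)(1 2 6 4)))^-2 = (1 6)(2 4)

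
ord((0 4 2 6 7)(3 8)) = 10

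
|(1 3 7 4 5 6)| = 6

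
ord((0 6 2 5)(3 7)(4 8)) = 4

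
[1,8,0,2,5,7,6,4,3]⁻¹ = [2,0,3,8,7,4,6,5,1]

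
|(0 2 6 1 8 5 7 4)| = 8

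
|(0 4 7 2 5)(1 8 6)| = 15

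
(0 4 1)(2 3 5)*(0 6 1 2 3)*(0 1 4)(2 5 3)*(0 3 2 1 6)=(0 3 2 6 4 5 1)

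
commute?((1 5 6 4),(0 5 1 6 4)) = no:(1 5 6 4)*(0 5 1 6 4) = (0 5 4 6),(0 5 1 6 4)*(1 5 6 4) = (0 6 1 4)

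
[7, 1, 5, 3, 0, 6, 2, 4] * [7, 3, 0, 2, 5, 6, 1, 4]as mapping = [0→4, 1→3, 2→6, 3→2, 4→7, 5→1, 6→0, 7→5]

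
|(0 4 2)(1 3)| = 6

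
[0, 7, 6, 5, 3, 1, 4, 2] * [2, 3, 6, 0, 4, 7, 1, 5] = [2, 5, 1, 7, 0, 3, 4, 6]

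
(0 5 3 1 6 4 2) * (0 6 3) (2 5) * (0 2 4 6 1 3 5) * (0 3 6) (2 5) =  (0 4 3 6) (1 2) 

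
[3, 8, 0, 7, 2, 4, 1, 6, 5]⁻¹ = [2, 6, 4, 0, 5, 8, 7, 3, 1]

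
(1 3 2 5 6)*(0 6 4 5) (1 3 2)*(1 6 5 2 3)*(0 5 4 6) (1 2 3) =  (0 4 3) (2 5 6) 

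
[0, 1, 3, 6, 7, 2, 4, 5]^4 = [0, 1, 7, 5, 3, 4, 2, 6]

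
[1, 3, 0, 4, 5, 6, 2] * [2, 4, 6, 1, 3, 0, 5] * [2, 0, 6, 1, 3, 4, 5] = [3, 0, 6, 1, 2, 4, 5]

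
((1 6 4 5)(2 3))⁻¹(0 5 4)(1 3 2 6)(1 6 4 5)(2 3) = (0 1 5)(2 3 4 6)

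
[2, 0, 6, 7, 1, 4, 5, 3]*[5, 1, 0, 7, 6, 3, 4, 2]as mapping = [0→0, 1→5, 2→4, 3→2, 4→1, 5→6, 6→3, 7→7]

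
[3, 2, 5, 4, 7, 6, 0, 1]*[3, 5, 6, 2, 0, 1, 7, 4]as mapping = [0→2, 1→6, 2→1, 3→0, 4→4, 5→7, 6→3, 7→5]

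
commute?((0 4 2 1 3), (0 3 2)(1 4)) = no:(0 4 2 1 3) * (0 3 2)(1 4) = (0 1 2 4), (0 3 2)(1 4) * (0 4 2 1 3) = (1 2 4 3)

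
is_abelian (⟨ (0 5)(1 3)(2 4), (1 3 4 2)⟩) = no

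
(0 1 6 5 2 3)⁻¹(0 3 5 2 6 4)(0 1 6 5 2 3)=(0 2 3 5 4 1)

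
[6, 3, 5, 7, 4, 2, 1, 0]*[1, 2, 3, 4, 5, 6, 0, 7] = [0, 4, 6, 7, 5, 3, 2, 1]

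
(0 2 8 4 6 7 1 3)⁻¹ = (0 3 1 7 6 4 8 2)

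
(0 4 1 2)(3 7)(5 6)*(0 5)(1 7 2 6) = (0 4 7 3 2 5 1 6)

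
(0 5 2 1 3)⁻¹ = (0 3 1 2 5)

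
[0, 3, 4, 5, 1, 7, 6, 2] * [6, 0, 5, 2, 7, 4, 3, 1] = [6, 2, 7, 4, 0, 1, 3, 5]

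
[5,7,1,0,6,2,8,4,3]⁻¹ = [3,2,5,8,7,0,4,1,6]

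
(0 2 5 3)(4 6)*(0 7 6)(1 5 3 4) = (0 2 3 7 6 1 5 4)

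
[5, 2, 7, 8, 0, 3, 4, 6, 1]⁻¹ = [4, 8, 1, 5, 6, 0, 7, 2, 3]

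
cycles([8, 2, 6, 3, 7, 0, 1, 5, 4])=(0 8 4 7 5)(1 2 6)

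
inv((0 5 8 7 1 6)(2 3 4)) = (0 6 1 7 8 5)(2 4 3)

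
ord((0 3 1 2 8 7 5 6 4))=9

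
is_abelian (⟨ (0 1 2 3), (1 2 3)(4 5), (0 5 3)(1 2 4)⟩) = no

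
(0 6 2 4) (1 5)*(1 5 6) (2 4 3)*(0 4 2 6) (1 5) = (0 5 1) (2 3 6) 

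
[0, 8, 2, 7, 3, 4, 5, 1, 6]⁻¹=[0, 7, 2, 4, 5, 6, 8, 3, 1]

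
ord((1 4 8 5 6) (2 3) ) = 10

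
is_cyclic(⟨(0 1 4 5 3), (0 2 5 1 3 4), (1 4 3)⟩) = no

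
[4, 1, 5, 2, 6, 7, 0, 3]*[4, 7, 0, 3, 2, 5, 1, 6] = [2, 7, 5, 0, 1, 6, 4, 3]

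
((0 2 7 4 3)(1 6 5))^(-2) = (0 4 2 3 7)(1 6 5)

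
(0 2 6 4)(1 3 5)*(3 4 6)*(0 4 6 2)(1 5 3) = (1 6 2)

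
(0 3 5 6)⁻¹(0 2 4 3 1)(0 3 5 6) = (1 3 2 4 5)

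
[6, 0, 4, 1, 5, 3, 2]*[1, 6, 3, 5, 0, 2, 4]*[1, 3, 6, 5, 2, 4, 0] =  [2, 3, 1, 0, 6, 4, 5]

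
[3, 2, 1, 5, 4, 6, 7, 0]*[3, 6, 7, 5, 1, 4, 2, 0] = [5, 7, 6, 4, 1, 2, 0, 3]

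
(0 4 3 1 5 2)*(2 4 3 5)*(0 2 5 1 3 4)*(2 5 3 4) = (0 2 5)(1 3 4)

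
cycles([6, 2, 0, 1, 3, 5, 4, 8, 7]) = (0 6 4 3 1 2)(7 8)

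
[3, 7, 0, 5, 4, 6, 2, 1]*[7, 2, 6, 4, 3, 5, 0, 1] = [4, 1, 7, 5, 3, 0, 6, 2]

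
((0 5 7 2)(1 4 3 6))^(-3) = (0 5 7 2)(1 4 3 6)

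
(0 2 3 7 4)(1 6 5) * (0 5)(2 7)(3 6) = (0 7 4 5 1 3 2 6)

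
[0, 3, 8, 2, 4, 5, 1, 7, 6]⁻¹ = [0, 6, 3, 1, 4, 5, 8, 7, 2]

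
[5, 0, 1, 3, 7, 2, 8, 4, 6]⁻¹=[1, 2, 5, 3, 7, 0, 8, 4, 6]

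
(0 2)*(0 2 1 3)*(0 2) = (0 1 3 2)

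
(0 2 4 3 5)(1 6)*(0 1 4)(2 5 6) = (0 5 1 2)(3 6 4)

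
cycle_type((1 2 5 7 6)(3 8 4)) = 3.5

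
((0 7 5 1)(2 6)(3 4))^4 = ()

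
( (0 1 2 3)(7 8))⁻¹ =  (0 3 2 1)(7 8)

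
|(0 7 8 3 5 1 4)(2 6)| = 14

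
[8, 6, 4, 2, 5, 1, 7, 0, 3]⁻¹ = [7, 5, 3, 8, 2, 4, 1, 6, 0]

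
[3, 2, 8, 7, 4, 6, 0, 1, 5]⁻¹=[6, 7, 1, 0, 4, 8, 5, 3, 2]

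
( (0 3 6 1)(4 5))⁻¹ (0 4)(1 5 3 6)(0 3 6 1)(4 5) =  (0 4 6 1)(3 5)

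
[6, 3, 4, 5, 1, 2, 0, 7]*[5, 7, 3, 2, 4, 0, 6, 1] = [6, 2, 4, 0, 7, 3, 5, 1]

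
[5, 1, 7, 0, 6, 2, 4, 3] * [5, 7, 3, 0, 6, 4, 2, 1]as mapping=[0→4, 1→7, 2→1, 3→5, 4→2, 5→3, 6→6, 7→0]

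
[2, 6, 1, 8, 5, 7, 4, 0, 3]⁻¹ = [7, 2, 0, 8, 6, 4, 1, 5, 3]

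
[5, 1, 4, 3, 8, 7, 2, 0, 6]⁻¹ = [7, 1, 6, 3, 2, 0, 8, 5, 4]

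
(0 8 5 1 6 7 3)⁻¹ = (0 3 7 6 1 5 8)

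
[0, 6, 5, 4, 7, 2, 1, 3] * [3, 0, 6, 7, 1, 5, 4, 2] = [3, 4, 5, 1, 2, 6, 0, 7]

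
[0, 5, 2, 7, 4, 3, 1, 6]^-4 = [0, 5, 2, 7, 4, 3, 1, 6]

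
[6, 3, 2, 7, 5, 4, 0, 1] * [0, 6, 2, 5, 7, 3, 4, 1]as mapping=[0→4, 1→5, 2→2, 3→1, 4→3, 5→7, 6→0, 7→6]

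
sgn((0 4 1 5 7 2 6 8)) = -1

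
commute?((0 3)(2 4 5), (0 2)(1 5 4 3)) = no:(0 3)(2 4 5)*(0 2)(1 5 4 3) = (0 1 5)(2 3), (0 2)(1 5 4 3)*(0 3)(2 4 5) = (0 4)(1 2 3)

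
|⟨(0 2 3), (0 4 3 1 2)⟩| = 60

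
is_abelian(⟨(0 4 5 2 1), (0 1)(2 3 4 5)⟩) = no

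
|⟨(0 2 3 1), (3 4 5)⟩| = 720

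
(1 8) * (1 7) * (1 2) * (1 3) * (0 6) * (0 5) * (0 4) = (0 6 5 4)(1 8 7 2 3)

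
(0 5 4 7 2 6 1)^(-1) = (0 1 6 2 7 4 5)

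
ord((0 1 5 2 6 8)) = 6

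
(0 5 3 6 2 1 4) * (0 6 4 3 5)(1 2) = (1 3 4 6)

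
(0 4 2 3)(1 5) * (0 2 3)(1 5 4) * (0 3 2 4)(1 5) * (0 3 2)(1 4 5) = (0 1 3 5 4)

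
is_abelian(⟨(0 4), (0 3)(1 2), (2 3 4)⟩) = no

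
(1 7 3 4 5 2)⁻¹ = (1 2 5 4 3 7)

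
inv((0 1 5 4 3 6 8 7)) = (0 7 8 6 3 4 5 1)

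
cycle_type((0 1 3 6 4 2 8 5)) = 8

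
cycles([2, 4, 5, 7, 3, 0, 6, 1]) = (0 2 5)(1 4 3 7)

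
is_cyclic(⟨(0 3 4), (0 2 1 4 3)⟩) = no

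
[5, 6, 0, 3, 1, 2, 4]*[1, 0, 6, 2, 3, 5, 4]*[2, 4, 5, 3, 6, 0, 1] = [0, 6, 4, 5, 2, 1, 3]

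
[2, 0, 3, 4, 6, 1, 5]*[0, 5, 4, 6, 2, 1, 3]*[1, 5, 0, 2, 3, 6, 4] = [3, 1, 4, 0, 2, 6, 5] 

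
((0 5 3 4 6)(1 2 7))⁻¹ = (0 6 4 3 5)(1 7 2)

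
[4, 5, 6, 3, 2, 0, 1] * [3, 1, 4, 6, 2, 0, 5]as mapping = [0→2, 1→0, 2→5, 3→6, 4→4, 5→3, 6→1]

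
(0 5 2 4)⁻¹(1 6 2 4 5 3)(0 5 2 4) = (0 2 3 1 6 4)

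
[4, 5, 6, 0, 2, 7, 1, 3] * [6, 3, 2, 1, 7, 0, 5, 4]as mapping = [0→7, 1→0, 2→5, 3→6, 4→2, 5→4, 6→3, 7→1]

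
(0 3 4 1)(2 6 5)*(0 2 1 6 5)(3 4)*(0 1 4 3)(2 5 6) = (0 3)(1 5 4 2 6)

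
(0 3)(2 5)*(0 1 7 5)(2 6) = (0 3 1 7 5 6 2)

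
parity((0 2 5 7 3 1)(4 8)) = even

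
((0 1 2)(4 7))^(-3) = (4 7)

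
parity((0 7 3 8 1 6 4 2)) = odd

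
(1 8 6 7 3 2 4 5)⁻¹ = (1 5 4 2 3 7 6 8)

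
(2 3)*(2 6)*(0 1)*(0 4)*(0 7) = (0 1 4 7)(2 3 6)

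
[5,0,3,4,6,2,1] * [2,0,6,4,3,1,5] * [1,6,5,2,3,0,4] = [6,5,3,2,0,4,1]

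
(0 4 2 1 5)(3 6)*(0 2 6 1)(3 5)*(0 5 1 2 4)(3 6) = (1 6)(2 5 4 3)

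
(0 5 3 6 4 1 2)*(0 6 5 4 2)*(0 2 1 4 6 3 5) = (0 6 1 2 3)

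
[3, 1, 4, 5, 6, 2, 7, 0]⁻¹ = [7, 1, 5, 0, 2, 3, 4, 6]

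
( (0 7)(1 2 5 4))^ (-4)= ()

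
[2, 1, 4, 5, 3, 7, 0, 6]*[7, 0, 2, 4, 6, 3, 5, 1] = [2, 0, 6, 3, 4, 1, 7, 5]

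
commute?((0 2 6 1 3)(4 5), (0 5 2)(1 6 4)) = no:(0 2 6 1 3)(4 5)*(0 5 2)(1 6 4) = (1 3 5)(2 4), (0 5 2)(1 6 4)*(0 2 6 1 3)(4 5) = (0 4 3)(5 6)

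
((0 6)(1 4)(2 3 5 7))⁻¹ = (0 6)(1 4)(2 7 5 3)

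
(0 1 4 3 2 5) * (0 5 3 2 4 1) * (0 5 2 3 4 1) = (0 5 2 4 3 1)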